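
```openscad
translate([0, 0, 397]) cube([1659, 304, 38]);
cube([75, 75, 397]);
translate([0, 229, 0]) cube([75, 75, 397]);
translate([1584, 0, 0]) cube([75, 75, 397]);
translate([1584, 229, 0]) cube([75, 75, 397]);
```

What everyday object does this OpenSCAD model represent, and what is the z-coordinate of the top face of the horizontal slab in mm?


A bench. The seat-top height is 435 mm.

A long slab on four corner posts — a bench. The slab sits at z = 397 with thickness 38, so the top is 397 + 38 = 435 mm.


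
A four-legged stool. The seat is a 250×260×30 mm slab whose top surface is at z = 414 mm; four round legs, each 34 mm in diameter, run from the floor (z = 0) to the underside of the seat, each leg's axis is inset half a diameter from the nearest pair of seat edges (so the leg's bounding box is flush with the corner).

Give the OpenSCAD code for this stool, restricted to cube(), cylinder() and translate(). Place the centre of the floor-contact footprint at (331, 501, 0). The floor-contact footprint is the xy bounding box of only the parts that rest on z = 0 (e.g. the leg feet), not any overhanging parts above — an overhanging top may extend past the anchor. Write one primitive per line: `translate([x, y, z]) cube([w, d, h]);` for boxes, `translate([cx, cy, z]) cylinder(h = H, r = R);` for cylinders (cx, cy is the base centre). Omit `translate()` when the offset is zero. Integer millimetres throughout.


translate([206, 371, 384]) cube([250, 260, 30]);
translate([223, 388, 0]) cylinder(h = 384, r = 17);
translate([439, 388, 0]) cylinder(h = 384, r = 17);
translate([223, 614, 0]) cylinder(h = 384, r = 17);
translate([439, 614, 0]) cylinder(h = 384, r = 17);


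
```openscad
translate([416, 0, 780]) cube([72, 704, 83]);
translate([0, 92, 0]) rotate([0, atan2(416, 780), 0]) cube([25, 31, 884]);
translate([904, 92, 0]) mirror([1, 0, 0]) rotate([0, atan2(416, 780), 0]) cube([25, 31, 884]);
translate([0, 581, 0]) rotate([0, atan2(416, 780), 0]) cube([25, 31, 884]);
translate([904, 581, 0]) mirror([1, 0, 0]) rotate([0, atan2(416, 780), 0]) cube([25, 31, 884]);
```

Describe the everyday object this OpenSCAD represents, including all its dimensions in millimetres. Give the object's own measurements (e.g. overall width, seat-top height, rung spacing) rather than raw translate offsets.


A sawhorse. A 72×704×83 mm beam (x, y, z) sits on two A-frame leg pairs. Each pair is two raked legs of 25×31 mm section (31 mm along y) splaying symmetrically in x. Each leg rises 780 mm vertically over 416 mm of horizontal reach and is 884 mm long along its own axis. Every leg's outer bottom edge rests on the floor and its outer top edge meets a bottom edge of the beam — the left legs (tilting toward +x) meet the beam's −x bottom edge, the right legs (their mirror images, tilting toward −x) meet its +x bottom edge — so the leg tops tuck under the beam, the beam's underside is 780 mm above the floor, and the feet are 904 mm apart outside-to-outside with the beam centred between them. The two leg pairs are set in 92 mm from either end of the beam.


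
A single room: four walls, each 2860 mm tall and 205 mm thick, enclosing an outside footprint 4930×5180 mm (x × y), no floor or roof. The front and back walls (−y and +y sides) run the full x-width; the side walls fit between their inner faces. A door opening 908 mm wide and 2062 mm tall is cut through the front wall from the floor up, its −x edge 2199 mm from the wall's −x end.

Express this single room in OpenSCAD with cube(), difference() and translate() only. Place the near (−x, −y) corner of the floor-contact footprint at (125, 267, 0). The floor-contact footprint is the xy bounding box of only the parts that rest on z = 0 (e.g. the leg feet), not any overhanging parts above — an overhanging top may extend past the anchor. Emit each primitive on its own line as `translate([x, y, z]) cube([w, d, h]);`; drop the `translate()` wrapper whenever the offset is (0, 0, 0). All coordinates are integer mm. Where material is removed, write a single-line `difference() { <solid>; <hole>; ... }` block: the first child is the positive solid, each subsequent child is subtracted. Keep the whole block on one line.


difference() { translate([125, 267, 0]) cube([4930, 205, 2860]); translate([2324, 267, 0]) cube([908, 205, 2062]); }
translate([125, 5242, 0]) cube([4930, 205, 2860]);
translate([125, 472, 0]) cube([205, 4770, 2860]);
translate([4850, 472, 0]) cube([205, 4770, 2860]);


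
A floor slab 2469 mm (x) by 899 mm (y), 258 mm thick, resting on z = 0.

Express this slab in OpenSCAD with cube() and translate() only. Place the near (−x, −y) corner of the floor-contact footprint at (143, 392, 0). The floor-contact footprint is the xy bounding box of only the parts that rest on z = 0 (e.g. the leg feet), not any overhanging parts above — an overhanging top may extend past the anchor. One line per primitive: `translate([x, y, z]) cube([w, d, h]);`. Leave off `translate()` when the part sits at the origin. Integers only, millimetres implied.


translate([143, 392, 0]) cube([2469, 899, 258]);


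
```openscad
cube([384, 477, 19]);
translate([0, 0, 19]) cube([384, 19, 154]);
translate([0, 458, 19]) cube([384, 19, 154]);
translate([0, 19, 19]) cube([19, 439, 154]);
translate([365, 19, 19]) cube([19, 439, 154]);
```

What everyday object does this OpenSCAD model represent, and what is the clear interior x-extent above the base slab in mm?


An open box. The internal width is 346 mm.

A 384×477 base slab with four walls standing on it — an open box. The base is 384 mm wide and the walls are 19 mm thick, so the internal width is 384 − 2 × 19 = 346 mm.


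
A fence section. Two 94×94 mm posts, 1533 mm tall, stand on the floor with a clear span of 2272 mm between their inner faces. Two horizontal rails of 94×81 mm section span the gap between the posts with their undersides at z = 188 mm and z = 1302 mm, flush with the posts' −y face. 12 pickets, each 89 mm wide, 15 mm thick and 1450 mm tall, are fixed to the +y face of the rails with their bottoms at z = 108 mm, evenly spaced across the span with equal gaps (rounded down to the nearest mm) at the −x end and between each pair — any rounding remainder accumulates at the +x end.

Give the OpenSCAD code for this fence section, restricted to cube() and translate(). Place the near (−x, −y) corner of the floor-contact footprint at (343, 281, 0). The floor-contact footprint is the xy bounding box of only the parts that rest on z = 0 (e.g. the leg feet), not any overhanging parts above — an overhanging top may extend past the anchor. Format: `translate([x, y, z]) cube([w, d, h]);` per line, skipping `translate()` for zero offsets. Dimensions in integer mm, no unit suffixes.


translate([343, 281, 0]) cube([94, 94, 1533]);
translate([2709, 281, 0]) cube([94, 94, 1533]);
translate([437, 281, 188]) cube([2272, 94, 81]);
translate([437, 281, 1302]) cube([2272, 94, 81]);
translate([529, 375, 108]) cube([89, 15, 1450]);
translate([710, 375, 108]) cube([89, 15, 1450]);
translate([891, 375, 108]) cube([89, 15, 1450]);
translate([1072, 375, 108]) cube([89, 15, 1450]);
translate([1253, 375, 108]) cube([89, 15, 1450]);
translate([1434, 375, 108]) cube([89, 15, 1450]);
translate([1615, 375, 108]) cube([89, 15, 1450]);
translate([1796, 375, 108]) cube([89, 15, 1450]);
translate([1977, 375, 108]) cube([89, 15, 1450]);
translate([2158, 375, 108]) cube([89, 15, 1450]);
translate([2339, 375, 108]) cube([89, 15, 1450]);
translate([2520, 375, 108]) cube([89, 15, 1450]);


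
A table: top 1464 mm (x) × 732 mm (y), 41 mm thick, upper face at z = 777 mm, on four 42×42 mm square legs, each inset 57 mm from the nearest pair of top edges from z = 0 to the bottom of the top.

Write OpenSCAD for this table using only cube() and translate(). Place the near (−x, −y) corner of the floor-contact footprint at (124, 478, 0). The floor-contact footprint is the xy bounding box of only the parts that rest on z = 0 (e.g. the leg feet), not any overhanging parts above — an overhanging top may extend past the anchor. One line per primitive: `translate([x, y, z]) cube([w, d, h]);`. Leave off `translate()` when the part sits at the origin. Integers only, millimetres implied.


translate([67, 421, 736]) cube([1464, 732, 41]);
translate([124, 478, 0]) cube([42, 42, 736]);
translate([1432, 478, 0]) cube([42, 42, 736]);
translate([124, 1054, 0]) cube([42, 42, 736]);
translate([1432, 1054, 0]) cube([42, 42, 736]);


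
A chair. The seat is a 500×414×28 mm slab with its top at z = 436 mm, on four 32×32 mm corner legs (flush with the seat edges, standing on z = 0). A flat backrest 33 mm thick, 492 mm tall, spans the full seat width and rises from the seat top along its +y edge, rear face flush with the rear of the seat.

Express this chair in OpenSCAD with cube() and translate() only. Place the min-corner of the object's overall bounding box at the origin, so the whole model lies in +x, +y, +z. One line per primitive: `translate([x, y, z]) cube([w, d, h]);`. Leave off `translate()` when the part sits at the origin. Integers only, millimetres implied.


translate([0, 0, 408]) cube([500, 414, 28]);
cube([32, 32, 408]);
translate([468, 0, 0]) cube([32, 32, 408]);
translate([0, 382, 0]) cube([32, 32, 408]);
translate([468, 382, 0]) cube([32, 32, 408]);
translate([0, 381, 436]) cube([500, 33, 492]);


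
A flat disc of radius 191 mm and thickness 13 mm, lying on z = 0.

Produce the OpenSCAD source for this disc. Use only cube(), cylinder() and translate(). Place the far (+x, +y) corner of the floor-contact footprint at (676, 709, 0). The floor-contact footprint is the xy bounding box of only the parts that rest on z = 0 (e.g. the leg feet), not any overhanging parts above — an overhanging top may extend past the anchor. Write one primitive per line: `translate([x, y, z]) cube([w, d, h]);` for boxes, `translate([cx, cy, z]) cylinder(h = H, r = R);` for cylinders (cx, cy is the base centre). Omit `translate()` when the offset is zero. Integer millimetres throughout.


translate([485, 518, 0]) cylinder(h = 13, r = 191);


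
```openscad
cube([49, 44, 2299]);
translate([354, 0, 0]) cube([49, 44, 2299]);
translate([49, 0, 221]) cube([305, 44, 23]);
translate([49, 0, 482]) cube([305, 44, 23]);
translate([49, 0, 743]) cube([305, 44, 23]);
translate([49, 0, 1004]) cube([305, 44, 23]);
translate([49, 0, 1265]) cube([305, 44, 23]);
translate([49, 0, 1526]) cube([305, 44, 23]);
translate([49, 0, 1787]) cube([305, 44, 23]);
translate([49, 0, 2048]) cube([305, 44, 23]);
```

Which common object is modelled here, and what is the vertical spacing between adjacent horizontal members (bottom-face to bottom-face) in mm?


A ladder. The rung spacing is 261 mm.

Two tall 49×44 posts with 8 short bars between them — a ladder. Adjacent rungs sit at z = 221 and z = 482, so the spacing is 482 − 221 = 261 mm.


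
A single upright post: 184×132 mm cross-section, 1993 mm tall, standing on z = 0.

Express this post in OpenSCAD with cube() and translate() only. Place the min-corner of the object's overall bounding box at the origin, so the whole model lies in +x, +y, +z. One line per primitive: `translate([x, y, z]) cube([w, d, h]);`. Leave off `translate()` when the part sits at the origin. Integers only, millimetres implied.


cube([184, 132, 1993]);


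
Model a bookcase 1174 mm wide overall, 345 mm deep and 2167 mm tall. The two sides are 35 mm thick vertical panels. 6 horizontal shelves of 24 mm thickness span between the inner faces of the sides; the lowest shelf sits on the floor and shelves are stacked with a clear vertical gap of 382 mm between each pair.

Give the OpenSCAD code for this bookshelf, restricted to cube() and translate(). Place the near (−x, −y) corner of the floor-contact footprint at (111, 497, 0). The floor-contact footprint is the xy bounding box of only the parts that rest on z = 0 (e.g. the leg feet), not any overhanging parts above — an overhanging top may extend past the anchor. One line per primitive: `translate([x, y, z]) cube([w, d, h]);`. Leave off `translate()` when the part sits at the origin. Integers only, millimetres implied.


translate([111, 497, 0]) cube([35, 345, 2167]);
translate([1250, 497, 0]) cube([35, 345, 2167]);
translate([146, 497, 0]) cube([1104, 345, 24]);
translate([146, 497, 406]) cube([1104, 345, 24]);
translate([146, 497, 812]) cube([1104, 345, 24]);
translate([146, 497, 1218]) cube([1104, 345, 24]);
translate([146, 497, 1624]) cube([1104, 345, 24]);
translate([146, 497, 2030]) cube([1104, 345, 24]);


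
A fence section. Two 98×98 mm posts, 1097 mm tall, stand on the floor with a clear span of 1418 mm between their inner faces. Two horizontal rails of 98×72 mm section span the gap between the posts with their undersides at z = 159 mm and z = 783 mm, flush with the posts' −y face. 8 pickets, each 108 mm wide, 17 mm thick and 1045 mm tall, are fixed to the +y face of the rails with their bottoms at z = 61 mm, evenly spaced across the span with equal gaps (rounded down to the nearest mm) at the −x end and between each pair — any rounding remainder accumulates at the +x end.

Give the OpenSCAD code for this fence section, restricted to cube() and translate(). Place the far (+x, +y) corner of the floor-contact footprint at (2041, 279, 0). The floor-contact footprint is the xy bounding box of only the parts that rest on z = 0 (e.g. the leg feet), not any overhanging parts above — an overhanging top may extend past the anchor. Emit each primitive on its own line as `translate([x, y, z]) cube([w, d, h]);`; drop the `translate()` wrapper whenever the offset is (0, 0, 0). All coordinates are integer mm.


translate([427, 181, 0]) cube([98, 98, 1097]);
translate([1943, 181, 0]) cube([98, 98, 1097]);
translate([525, 181, 159]) cube([1418, 98, 72]);
translate([525, 181, 783]) cube([1418, 98, 72]);
translate([586, 279, 61]) cube([108, 17, 1045]);
translate([755, 279, 61]) cube([108, 17, 1045]);
translate([924, 279, 61]) cube([108, 17, 1045]);
translate([1093, 279, 61]) cube([108, 17, 1045]);
translate([1262, 279, 61]) cube([108, 17, 1045]);
translate([1431, 279, 61]) cube([108, 17, 1045]);
translate([1600, 279, 61]) cube([108, 17, 1045]);
translate([1769, 279, 61]) cube([108, 17, 1045]);


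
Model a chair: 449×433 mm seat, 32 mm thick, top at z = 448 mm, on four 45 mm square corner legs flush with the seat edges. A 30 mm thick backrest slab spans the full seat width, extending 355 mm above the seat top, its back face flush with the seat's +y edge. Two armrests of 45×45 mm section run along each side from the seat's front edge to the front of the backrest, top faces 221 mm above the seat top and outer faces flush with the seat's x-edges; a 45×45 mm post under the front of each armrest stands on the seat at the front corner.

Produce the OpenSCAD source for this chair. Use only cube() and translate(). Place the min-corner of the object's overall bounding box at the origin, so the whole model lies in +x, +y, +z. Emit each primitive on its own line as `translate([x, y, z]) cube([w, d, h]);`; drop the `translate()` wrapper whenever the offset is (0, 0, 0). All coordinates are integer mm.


translate([0, 0, 416]) cube([449, 433, 32]);
cube([45, 45, 416]);
translate([404, 0, 0]) cube([45, 45, 416]);
translate([0, 388, 0]) cube([45, 45, 416]);
translate([404, 388, 0]) cube([45, 45, 416]);
translate([0, 403, 448]) cube([449, 30, 355]);
translate([0, 0, 624]) cube([45, 403, 45]);
translate([404, 0, 624]) cube([45, 403, 45]);
translate([0, 0, 448]) cube([45, 45, 176]);
translate([404, 0, 448]) cube([45, 45, 176]);


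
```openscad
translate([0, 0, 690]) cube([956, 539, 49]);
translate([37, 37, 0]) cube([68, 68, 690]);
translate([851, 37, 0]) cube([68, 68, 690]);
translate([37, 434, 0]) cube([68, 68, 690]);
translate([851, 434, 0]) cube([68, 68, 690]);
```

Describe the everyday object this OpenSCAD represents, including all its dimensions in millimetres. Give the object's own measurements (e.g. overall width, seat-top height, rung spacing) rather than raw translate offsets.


A rectangular dining table. The top is 956×539×49 mm with its upper surface at z = 739 mm. It stands on four 68×68 mm square legs, each inset 37 mm from the nearest pair of top edges, running from the floor to the underside of the top.


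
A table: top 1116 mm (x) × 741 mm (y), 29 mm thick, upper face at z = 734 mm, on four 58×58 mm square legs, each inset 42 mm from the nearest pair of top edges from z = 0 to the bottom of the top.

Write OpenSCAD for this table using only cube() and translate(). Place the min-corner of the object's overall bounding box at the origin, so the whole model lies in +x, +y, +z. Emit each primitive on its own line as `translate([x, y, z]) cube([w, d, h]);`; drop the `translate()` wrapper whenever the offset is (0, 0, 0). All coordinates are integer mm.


translate([0, 0, 705]) cube([1116, 741, 29]);
translate([42, 42, 0]) cube([58, 58, 705]);
translate([1016, 42, 0]) cube([58, 58, 705]);
translate([42, 641, 0]) cube([58, 58, 705]);
translate([1016, 641, 0]) cube([58, 58, 705]);


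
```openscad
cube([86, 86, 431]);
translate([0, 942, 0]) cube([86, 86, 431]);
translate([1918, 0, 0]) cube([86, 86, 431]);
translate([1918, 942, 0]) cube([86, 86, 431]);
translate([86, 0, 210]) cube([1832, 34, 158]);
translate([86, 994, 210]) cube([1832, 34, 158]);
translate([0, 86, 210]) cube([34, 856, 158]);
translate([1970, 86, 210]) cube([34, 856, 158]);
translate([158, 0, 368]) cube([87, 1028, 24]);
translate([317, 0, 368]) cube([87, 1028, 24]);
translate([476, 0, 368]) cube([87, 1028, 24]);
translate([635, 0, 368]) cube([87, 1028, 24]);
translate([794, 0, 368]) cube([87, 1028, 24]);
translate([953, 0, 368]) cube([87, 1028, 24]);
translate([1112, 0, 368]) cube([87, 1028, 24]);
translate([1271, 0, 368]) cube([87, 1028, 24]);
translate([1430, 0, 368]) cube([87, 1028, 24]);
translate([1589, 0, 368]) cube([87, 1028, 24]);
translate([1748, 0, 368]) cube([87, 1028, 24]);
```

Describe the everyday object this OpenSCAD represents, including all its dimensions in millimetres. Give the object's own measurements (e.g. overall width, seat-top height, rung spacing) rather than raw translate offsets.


A bed frame 2004 mm long (x) by 1028 mm wide (y). Four 86×86 mm corner posts, 431 mm tall, at the corners of the footprint. Four rails of 34 mm thickness and 158 mm height run between adjacent posts with their undersides at z = 210 mm, their outer faces flush with the outside of the frame (the two x-running rails run between the posts' inner faces; the two y-running rails run between the posts' inner faces). 11 slats, each 87 mm wide (x) and 24 mm thick, lie across the top of the two x-running rails, running the full 1028 mm width of the frame in y; along x they sit between the end posts with a 72 mm gap after the −x posts and between neighbouring slats, leaving 83 mm before the +x posts.


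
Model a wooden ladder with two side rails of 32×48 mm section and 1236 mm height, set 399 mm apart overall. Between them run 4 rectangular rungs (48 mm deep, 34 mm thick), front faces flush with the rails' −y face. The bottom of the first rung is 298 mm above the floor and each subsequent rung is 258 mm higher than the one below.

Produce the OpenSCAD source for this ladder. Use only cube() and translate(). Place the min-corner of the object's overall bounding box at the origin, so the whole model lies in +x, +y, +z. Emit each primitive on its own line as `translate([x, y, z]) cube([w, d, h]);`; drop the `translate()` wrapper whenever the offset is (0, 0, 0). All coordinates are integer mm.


// rung span = 399 - 2*32 = 335
// rung[k] z = 298 + k*258
cube([32, 48, 1236]);
translate([367, 0, 0]) cube([32, 48, 1236]);
translate([32, 0, 298]) cube([335, 48, 34]);
translate([32, 0, 556]) cube([335, 48, 34]);
translate([32, 0, 814]) cube([335, 48, 34]);
translate([32, 0, 1072]) cube([335, 48, 34]);


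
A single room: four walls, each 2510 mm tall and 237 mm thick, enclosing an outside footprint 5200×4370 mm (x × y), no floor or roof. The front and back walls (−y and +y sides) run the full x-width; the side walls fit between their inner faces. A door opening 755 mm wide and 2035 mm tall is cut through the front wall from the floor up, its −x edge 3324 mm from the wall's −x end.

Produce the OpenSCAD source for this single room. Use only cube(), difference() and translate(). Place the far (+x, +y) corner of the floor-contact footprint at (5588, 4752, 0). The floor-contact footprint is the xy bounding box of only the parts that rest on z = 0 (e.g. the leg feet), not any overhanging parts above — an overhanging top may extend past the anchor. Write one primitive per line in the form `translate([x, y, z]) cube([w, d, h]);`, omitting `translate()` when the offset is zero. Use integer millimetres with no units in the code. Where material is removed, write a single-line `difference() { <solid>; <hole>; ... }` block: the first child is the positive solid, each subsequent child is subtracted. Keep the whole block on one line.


difference() { translate([388, 382, 0]) cube([5200, 237, 2510]); translate([3712, 382, 0]) cube([755, 237, 2035]); }
translate([388, 4515, 0]) cube([5200, 237, 2510]);
translate([388, 619, 0]) cube([237, 3896, 2510]);
translate([5351, 619, 0]) cube([237, 3896, 2510]);


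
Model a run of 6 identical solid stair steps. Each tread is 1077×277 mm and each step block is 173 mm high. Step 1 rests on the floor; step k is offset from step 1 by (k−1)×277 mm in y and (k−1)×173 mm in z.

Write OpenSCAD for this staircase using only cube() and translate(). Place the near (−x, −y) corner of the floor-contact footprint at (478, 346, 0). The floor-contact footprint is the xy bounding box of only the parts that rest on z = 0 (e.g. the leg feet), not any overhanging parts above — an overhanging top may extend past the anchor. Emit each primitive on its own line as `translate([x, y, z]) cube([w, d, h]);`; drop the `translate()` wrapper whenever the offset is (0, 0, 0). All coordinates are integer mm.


translate([478, 346, 0]) cube([1077, 277, 173]);
translate([478, 623, 173]) cube([1077, 277, 173]);
translate([478, 900, 346]) cube([1077, 277, 173]);
translate([478, 1177, 519]) cube([1077, 277, 173]);
translate([478, 1454, 692]) cube([1077, 277, 173]);
translate([478, 1731, 865]) cube([1077, 277, 173]);


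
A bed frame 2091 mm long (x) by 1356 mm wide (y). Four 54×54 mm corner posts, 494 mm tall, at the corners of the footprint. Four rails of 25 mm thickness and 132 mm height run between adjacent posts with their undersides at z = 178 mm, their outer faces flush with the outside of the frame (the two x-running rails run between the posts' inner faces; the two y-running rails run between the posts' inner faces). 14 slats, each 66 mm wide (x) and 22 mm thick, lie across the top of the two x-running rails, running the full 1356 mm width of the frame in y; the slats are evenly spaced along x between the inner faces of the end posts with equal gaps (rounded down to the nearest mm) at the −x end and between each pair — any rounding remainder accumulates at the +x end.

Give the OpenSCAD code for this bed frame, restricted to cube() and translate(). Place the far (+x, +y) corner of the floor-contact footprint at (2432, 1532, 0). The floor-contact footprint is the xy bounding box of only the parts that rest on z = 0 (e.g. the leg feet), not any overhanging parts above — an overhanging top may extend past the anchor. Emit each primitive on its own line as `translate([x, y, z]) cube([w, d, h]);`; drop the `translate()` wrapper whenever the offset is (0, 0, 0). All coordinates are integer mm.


translate([341, 176, 0]) cube([54, 54, 494]);
translate([341, 1478, 0]) cube([54, 54, 494]);
translate([2378, 176, 0]) cube([54, 54, 494]);
translate([2378, 1478, 0]) cube([54, 54, 494]);
translate([395, 176, 178]) cube([1983, 25, 132]);
translate([395, 1507, 178]) cube([1983, 25, 132]);
translate([341, 230, 178]) cube([25, 1248, 132]);
translate([2407, 230, 178]) cube([25, 1248, 132]);
translate([465, 176, 310]) cube([66, 1356, 22]);
translate([601, 176, 310]) cube([66, 1356, 22]);
translate([737, 176, 310]) cube([66, 1356, 22]);
translate([873, 176, 310]) cube([66, 1356, 22]);
translate([1009, 176, 310]) cube([66, 1356, 22]);
translate([1145, 176, 310]) cube([66, 1356, 22]);
translate([1281, 176, 310]) cube([66, 1356, 22]);
translate([1417, 176, 310]) cube([66, 1356, 22]);
translate([1553, 176, 310]) cube([66, 1356, 22]);
translate([1689, 176, 310]) cube([66, 1356, 22]);
translate([1825, 176, 310]) cube([66, 1356, 22]);
translate([1961, 176, 310]) cube([66, 1356, 22]);
translate([2097, 176, 310]) cube([66, 1356, 22]);
translate([2233, 176, 310]) cube([66, 1356, 22]);


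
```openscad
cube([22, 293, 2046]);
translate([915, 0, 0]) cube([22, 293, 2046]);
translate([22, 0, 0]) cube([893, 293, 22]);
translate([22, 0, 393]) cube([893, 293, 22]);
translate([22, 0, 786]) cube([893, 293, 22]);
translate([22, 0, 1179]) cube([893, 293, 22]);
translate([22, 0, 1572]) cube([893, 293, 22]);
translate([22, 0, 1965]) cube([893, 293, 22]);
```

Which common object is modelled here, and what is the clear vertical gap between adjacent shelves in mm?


A bookshelf. The clear shelf gap is 371 mm.

Two tall side panels with 6 horizontal boards between them — a bookshelf. The first two shelf undersides are at z = 0 and z = 393; with shelf thickness 22, the clear gap is 393 − 0 − 22 = 371 mm.


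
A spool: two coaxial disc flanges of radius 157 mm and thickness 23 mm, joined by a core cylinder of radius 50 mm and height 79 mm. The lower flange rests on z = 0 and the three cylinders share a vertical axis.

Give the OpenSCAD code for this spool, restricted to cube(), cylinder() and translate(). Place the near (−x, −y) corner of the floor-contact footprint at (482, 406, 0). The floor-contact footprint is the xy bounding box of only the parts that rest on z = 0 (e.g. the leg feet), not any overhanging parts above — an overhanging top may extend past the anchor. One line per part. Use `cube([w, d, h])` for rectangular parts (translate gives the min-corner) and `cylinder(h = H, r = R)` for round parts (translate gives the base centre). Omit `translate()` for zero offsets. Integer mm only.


translate([639, 563, 0]) cylinder(h = 23, r = 157);
translate([639, 563, 23]) cylinder(h = 79, r = 50);
translate([639, 563, 102]) cylinder(h = 23, r = 157);


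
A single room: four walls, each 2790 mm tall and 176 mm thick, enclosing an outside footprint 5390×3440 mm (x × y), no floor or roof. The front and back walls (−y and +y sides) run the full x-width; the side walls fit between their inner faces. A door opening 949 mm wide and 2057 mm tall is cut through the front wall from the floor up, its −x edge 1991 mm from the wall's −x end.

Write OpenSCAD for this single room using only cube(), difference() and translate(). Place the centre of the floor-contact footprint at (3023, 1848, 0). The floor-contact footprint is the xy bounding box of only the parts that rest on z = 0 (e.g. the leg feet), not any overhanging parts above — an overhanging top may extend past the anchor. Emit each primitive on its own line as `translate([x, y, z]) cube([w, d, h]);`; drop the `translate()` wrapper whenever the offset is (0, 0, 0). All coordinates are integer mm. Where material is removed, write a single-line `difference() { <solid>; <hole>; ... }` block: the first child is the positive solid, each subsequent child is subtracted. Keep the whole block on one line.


difference() { translate([328, 128, 0]) cube([5390, 176, 2790]); translate([2319, 128, 0]) cube([949, 176, 2057]); }
translate([328, 3392, 0]) cube([5390, 176, 2790]);
translate([328, 304, 0]) cube([176, 3088, 2790]);
translate([5542, 304, 0]) cube([176, 3088, 2790]);


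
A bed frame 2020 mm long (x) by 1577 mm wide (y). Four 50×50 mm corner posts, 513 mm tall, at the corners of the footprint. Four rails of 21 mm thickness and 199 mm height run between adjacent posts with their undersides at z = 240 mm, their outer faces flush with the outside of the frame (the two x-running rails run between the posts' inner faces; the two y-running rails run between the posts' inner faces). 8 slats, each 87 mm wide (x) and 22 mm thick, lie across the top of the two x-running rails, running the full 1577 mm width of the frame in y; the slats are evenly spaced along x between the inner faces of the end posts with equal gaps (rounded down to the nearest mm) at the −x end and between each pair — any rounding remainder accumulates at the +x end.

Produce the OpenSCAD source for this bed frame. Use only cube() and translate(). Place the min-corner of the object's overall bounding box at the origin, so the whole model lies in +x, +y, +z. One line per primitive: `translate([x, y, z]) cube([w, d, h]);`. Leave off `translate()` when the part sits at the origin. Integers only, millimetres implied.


cube([50, 50, 513]);
translate([0, 1527, 0]) cube([50, 50, 513]);
translate([1970, 0, 0]) cube([50, 50, 513]);
translate([1970, 1527, 0]) cube([50, 50, 513]);
translate([50, 0, 240]) cube([1920, 21, 199]);
translate([50, 1556, 240]) cube([1920, 21, 199]);
translate([0, 50, 240]) cube([21, 1477, 199]);
translate([1999, 50, 240]) cube([21, 1477, 199]);
translate([186, 0, 439]) cube([87, 1577, 22]);
translate([409, 0, 439]) cube([87, 1577, 22]);
translate([632, 0, 439]) cube([87, 1577, 22]);
translate([855, 0, 439]) cube([87, 1577, 22]);
translate([1078, 0, 439]) cube([87, 1577, 22]);
translate([1301, 0, 439]) cube([87, 1577, 22]);
translate([1524, 0, 439]) cube([87, 1577, 22]);
translate([1747, 0, 439]) cube([87, 1577, 22]);


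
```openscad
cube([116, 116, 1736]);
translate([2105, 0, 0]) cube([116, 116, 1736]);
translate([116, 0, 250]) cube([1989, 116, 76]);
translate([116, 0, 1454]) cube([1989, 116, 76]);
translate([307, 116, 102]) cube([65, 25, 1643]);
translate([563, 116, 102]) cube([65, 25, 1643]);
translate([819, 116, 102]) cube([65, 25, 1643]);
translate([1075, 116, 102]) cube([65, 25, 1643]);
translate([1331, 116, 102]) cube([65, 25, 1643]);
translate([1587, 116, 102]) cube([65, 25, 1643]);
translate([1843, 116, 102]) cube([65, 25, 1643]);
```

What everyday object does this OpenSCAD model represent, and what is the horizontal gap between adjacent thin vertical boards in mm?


A fence section. The picket gap is 191 mm.

Two posts, two rails, 7 pickets — a fence section. Span 1989 mm holds 7 pickets of 65 mm with 8 equal gaps: ⌊(1989 − 7·65) / 8⌋ = 191 mm.


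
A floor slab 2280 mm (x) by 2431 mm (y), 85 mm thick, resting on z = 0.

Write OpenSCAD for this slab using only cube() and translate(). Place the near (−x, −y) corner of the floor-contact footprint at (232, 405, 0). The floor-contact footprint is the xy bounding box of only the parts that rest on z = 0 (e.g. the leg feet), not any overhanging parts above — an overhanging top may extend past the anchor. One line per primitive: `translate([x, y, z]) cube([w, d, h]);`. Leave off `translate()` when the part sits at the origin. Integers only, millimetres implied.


translate([232, 405, 0]) cube([2280, 2431, 85]);


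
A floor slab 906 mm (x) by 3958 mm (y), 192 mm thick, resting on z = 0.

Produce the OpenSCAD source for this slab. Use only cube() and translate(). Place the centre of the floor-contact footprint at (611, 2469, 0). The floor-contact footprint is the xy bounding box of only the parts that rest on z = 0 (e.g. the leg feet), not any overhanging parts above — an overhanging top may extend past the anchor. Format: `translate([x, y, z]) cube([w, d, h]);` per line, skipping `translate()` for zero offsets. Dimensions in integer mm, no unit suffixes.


translate([158, 490, 0]) cube([906, 3958, 192]);


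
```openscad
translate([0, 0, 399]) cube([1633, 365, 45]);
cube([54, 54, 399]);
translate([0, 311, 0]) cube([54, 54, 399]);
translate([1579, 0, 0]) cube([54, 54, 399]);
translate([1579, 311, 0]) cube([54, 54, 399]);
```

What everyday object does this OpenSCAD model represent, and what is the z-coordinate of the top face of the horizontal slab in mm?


A bench. The seat-top height is 444 mm.

A long slab on four corner posts — a bench. The slab sits at z = 399 with thickness 45, so the top is 399 + 45 = 444 mm.


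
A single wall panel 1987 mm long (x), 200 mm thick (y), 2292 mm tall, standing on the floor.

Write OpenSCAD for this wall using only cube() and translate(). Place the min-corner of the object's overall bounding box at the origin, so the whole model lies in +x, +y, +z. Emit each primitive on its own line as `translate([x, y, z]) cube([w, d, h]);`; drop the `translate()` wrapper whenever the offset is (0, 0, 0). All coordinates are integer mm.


cube([1987, 200, 2292]);


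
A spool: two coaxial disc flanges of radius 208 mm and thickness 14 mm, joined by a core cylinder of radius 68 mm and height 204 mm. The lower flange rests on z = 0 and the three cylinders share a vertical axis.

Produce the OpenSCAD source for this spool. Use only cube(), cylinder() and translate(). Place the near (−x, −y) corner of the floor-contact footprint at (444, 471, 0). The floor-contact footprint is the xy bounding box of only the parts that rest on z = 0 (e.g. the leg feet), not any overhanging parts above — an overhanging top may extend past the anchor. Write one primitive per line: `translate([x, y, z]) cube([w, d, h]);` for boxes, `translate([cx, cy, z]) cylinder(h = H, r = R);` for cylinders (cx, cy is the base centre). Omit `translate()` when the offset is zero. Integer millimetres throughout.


translate([652, 679, 0]) cylinder(h = 14, r = 208);
translate([652, 679, 14]) cylinder(h = 204, r = 68);
translate([652, 679, 218]) cylinder(h = 14, r = 208);


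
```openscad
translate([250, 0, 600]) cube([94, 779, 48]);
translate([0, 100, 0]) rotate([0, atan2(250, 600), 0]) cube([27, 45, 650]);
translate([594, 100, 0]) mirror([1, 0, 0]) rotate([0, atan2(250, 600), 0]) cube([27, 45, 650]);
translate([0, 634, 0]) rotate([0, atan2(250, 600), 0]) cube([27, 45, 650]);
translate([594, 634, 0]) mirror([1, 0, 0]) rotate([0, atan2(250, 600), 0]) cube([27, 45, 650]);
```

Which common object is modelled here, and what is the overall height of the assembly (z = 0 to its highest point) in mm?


A sawhorse. The overall height is 648 mm.

A beam across two mirrored pairs of raked legs — a sawhorse. The beam's underside is at z = 600 (matching the legs' vertical rise in atan2(250, 600)) and the beam is 48 mm tall, so its top is at 600 + 48 = 648 mm. The raked legs top out at the beam's underside, so that is the highest point.


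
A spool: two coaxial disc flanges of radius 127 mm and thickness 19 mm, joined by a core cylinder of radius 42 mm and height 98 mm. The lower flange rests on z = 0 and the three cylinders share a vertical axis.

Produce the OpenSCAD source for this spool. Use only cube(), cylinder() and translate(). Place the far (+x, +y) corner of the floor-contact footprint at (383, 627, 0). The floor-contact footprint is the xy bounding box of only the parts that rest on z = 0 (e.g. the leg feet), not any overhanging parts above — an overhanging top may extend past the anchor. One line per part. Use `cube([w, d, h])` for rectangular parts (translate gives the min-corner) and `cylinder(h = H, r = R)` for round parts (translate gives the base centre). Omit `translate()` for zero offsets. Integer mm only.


translate([256, 500, 0]) cylinder(h = 19, r = 127);
translate([256, 500, 19]) cylinder(h = 98, r = 42);
translate([256, 500, 117]) cylinder(h = 19, r = 127);


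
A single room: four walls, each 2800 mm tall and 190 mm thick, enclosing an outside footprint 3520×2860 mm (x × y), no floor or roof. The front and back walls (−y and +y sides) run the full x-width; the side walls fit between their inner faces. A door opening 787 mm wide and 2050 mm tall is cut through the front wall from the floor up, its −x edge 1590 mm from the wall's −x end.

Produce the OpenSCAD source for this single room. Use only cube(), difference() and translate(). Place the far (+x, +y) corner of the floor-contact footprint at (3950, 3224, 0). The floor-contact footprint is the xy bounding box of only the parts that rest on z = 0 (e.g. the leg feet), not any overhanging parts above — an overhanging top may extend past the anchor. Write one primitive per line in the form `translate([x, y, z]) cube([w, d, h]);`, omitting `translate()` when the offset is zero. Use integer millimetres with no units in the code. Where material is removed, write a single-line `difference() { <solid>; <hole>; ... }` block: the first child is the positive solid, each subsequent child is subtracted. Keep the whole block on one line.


difference() { translate([430, 364, 0]) cube([3520, 190, 2800]); translate([2020, 364, 0]) cube([787, 190, 2050]); }
translate([430, 3034, 0]) cube([3520, 190, 2800]);
translate([430, 554, 0]) cube([190, 2480, 2800]);
translate([3760, 554, 0]) cube([190, 2480, 2800]);


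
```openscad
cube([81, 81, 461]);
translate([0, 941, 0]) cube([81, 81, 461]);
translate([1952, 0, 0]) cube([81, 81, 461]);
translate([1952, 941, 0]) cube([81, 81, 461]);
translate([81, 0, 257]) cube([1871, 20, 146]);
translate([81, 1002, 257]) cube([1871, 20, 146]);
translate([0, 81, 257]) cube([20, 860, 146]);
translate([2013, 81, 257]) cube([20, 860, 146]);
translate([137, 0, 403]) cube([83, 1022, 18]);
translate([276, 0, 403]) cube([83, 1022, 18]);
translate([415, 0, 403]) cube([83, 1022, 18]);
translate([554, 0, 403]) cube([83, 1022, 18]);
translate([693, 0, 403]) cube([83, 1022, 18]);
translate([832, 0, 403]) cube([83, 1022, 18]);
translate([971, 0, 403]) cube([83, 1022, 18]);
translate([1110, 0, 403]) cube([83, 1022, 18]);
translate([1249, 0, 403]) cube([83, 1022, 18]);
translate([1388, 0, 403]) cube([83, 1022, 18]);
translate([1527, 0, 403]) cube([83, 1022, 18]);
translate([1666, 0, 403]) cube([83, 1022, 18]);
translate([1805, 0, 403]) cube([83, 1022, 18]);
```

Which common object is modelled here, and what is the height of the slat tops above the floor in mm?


A bed frame. The slat-top height is 421 mm.

Four posts, four rails, and a row of slats — a bed frame. Slats sit on the rails at z = 257 + 146 = 403; with slat thickness 18, the top is 421 mm.


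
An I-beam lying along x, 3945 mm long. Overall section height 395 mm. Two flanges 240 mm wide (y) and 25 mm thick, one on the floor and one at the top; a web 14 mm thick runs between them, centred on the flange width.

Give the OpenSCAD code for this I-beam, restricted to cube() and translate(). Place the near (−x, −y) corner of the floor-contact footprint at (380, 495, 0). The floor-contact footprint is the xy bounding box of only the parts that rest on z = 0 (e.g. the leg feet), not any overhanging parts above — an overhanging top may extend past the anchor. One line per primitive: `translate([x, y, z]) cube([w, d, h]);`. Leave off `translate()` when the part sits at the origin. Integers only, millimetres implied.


translate([380, 495, 0]) cube([3945, 240, 25]);
translate([380, 608, 25]) cube([3945, 14, 345]);
translate([380, 495, 370]) cube([3945, 240, 25]);


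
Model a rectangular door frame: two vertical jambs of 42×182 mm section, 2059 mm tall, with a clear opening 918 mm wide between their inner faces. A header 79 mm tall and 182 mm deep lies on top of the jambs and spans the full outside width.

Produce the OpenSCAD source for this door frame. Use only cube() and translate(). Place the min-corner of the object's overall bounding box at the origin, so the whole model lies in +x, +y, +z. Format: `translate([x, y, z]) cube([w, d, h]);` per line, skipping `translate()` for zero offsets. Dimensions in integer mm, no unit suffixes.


cube([42, 182, 2059]);
translate([960, 0, 0]) cube([42, 182, 2059]);
translate([0, 0, 2059]) cube([1002, 182, 79]);


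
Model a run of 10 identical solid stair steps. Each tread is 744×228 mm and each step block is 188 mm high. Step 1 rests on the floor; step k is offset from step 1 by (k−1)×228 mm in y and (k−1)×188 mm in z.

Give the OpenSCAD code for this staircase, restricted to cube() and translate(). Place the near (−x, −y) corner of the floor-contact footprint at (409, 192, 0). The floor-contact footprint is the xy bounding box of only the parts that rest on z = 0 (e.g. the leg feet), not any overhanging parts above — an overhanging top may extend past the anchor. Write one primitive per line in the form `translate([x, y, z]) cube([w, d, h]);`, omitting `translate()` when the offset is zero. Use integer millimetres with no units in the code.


translate([409, 192, 0]) cube([744, 228, 188]);
translate([409, 420, 188]) cube([744, 228, 188]);
translate([409, 648, 376]) cube([744, 228, 188]);
translate([409, 876, 564]) cube([744, 228, 188]);
translate([409, 1104, 752]) cube([744, 228, 188]);
translate([409, 1332, 940]) cube([744, 228, 188]);
translate([409, 1560, 1128]) cube([744, 228, 188]);
translate([409, 1788, 1316]) cube([744, 228, 188]);
translate([409, 2016, 1504]) cube([744, 228, 188]);
translate([409, 2244, 1692]) cube([744, 228, 188]);
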